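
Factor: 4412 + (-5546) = -1*2^1*3^4*7^1 = -1134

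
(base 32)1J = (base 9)56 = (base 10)51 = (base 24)23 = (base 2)110011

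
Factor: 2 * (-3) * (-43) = 2^1 * 3^1 * 43^1 = 258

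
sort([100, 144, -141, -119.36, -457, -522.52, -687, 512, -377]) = [-687, -522.52, -457, -377, -141, -119.36, 100, 144, 512]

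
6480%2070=270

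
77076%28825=19426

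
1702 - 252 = 1450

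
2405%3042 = 2405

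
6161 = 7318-1157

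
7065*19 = 134235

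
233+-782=-549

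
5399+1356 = 6755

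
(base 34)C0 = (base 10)408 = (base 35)BN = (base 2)110011000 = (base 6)1520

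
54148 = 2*27074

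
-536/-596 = 134/149 ≈ 0.899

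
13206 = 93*142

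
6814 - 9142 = -2328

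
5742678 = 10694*537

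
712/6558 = 356/3279 ≈ 0.109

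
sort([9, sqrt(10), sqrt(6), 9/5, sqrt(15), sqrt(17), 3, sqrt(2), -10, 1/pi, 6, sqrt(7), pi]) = [-10, 1/pi, sqrt(2), 9/5, sqrt(6), sqrt(7), 3, pi, sqrt(10), sqrt(15), sqrt(17), 6, 9]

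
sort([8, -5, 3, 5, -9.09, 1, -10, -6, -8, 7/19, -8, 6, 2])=[-10, -9.09, -8, -8, -6, -5, 7/19, 1, 2, 3, 5, 6, 8]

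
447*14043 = 6277221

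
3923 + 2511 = 6434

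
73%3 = 1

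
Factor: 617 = 617^1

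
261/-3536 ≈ -0.0738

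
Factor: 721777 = 7^1*97^1*1063^1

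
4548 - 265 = 4283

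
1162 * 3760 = 4369120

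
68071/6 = 11345+1/6≈11345.17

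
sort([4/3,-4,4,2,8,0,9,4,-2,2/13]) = [-4,-2,0,2/13,4/3,2,4,4,8,9]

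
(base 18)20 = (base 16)24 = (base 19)1h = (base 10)36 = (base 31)15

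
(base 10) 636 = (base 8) 1174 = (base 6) 2540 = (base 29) lr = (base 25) 10b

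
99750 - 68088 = 31662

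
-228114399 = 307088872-535203271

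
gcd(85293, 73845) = 27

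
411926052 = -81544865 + 493470917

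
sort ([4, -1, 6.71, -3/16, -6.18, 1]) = [-6.18, -1, -3/16, 1, 4, 6.71]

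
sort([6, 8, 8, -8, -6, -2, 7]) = [-8, -6, -2, 6, 7, 8, 8]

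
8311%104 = 95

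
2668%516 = 88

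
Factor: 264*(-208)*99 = -1*2^7*3^3*11^2*13^1 = -5436288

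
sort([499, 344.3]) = [344.3, 499]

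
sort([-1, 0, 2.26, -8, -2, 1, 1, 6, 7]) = [-8, -2, -1, 0, 1, 1, 2.26, 6, 7]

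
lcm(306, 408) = 1224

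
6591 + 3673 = 10264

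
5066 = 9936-4870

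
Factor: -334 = -1 * 2^1 * 167^1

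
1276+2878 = 4154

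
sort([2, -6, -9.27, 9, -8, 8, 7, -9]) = [-9.27, -9, -8, -6, 2, 7, 8, 9]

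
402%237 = 165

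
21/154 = 3/22 ≈ 0.136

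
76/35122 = 38/17561 ≈ 0.00216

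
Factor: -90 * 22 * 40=-1 * 2^5 * 3^2 * 5^2 * 11^1=-79200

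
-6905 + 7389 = 484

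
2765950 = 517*5350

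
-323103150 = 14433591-337536741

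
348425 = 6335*55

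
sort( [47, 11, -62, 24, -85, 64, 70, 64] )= [-85, -62, 11, 24, 47, 64, 64, 70] 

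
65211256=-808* (-80707) 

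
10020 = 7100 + 2920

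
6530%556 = 414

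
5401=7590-2189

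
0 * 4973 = 0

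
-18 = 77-95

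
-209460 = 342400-551860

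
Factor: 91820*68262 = 2^3*3^1*5^1*31^1*367^1*4591^1 = 6267816840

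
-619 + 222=-397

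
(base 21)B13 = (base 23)94M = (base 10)4875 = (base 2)1001100001011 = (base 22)A1D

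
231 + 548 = 779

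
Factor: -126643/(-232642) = 2^(-1)*11^1*29^1*293^(-1) = 319/586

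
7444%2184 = 892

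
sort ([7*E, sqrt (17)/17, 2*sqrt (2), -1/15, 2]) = [-1/15, sqrt (17)/17, 2, 2*sqrt (2), 7*E]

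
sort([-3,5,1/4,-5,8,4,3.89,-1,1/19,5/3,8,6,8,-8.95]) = [-8.95,-5,-3,-1,1/19,1/4,5/3,3.89,4,5,6,8,8,8]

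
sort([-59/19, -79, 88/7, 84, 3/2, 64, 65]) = [-79, -59/19, 3/2, 88/7, 64, 65, 84]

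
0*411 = 0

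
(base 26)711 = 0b1001010010111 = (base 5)123014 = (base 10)4759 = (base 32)4kn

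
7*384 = 2688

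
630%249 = 132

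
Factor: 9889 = 11^1 * 29^1 * 31^1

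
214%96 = 22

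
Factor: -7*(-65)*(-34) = -1*2^1*5^1*7^1*13^1*17^1 = -15470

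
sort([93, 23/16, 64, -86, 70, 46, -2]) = [-86, -2, 23/16, 46, 64, 70, 93]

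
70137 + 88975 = 159112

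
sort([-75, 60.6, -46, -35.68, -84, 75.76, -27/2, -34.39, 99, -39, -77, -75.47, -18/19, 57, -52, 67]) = [-84, -77, -75.47, -75, -52, -46, -39, -35.68, -34.39, -27/2, -18/19, 57, 60.6, 67, 75.76, 99]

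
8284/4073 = 2 + 138/4073 ≈ 2.03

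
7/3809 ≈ 0.00184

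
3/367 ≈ 0.00817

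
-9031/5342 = -1-3689/5342 ≈ -1.69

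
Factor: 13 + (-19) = -1*2^1*3^1 = -6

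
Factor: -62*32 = -1*2^6*31^1 = -1984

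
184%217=184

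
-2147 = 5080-7227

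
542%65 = 22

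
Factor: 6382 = 2^1 * 3191^1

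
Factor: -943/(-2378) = 2^(-1)*23^1*29^(-1) = 23/58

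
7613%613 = 257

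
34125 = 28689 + 5436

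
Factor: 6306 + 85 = 7^1 * 11^1 * 83^1 = 6391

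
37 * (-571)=-21127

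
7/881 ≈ 0.00795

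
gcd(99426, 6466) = 2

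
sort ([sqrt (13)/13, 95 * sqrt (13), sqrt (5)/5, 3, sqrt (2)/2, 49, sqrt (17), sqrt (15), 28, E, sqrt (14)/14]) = [sqrt (14)/14, sqrt (13)/13, sqrt (5)/5, sqrt (2)/2, E, 3, sqrt (15), sqrt (17), 28, 49, 95 * sqrt (13)]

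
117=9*13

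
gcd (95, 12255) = 95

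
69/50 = 1+19/50 = 1.38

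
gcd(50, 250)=50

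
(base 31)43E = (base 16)F6F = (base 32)3RF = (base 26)5LP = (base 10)3951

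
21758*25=543950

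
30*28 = 840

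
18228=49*372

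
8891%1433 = 293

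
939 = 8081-7142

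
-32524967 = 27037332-59562299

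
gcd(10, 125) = 5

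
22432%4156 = 1652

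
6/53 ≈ 0.113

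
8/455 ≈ 0.0176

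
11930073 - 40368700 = -28438627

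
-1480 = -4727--3247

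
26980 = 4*6745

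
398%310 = 88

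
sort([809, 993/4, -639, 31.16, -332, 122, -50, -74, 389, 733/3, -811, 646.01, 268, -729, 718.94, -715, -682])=[-811, -729, -715, -682, -639, -332, -74, -50, 31.16, 122, 733/3, 993/4, 268, 389, 646.01, 718.94, 809]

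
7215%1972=1299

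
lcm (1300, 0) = 0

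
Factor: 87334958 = 2^1*43667479^1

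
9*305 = 2745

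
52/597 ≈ 0.0871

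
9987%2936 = 1179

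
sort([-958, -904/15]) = [-958, -904/15]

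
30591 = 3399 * 9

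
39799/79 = 503 + 62/79 ≈ 503.78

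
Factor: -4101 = -1*3^1*1367^1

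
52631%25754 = 1123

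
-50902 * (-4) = 203608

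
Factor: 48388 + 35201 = 3^1*11^1*17^1*149^1 = 83589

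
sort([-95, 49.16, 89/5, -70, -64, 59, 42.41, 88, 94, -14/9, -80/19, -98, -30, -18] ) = [-98, -95, -70, -64, -30, -18, -80/19, -14/9, 89/5, 42.41, 49.16, 59, 88, 94] 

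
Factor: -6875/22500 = -1*2^(-2)*3^(-2)*11^1 = -11/36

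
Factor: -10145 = -1 * 5^1 * 2029^1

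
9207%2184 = 471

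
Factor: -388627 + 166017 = -1*2^1*5^1*113^1*197^1 = -222610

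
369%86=25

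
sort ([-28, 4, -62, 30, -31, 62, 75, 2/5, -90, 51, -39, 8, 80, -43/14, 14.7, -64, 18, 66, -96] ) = [-96, -90, -64, -62, -39, -31, -28, -43/14, 2/5, 4, 8, 14.7, 18, 30, 51, 62, 66, 75, 80] 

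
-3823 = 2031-5854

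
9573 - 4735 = 4838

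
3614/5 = 722 + 4/5 = 722.80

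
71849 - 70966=883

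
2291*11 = 25201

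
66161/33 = 2004 + 29/33 ≈ 2004.88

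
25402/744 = 12701/372 ≈ 34.14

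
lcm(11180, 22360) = 22360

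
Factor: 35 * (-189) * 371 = -1 * 3^3 * 5^1 * 7^3 * 53^1 = -2454165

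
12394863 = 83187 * 149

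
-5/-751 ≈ 0.00666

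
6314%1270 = 1234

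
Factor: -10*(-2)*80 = 2^6*5^2 = 1600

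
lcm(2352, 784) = 2352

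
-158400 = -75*2112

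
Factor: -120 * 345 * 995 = -1 * 2^3 * 3^2 * 5^3 * 23^1 * 199^1 = -41193000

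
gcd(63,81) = 9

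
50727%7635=4917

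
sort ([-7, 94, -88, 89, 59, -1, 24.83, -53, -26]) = [-88, -53, -26, -7, -1, 24.83, 59, 89, 94]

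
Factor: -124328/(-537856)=2^(-5) * 11^(-1) * 191^(-1) * 15541^1=15541/67232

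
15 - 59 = -44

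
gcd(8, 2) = 2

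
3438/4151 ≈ 0.828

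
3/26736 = 1/8912 ≈ 0.000112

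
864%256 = 96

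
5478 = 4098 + 1380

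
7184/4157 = 1 + 3027/4157 ≈ 1.73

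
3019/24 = 125 + 19/24 ≈ 125.79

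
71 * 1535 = 108985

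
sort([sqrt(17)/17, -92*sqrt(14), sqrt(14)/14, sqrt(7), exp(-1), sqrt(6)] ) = [-92*sqrt(14), sqrt(17)/17, sqrt(14)/14, exp(-1), sqrt(6), sqrt(7)] 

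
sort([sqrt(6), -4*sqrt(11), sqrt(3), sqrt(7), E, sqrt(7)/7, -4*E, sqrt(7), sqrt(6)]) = [-4*sqrt(11), -4*E, sqrt(7)/7, sqrt(3), sqrt(6), sqrt(6), sqrt(7), sqrt(7), E]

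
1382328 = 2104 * 657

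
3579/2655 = 1193/885 ≈ 1.35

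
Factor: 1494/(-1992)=-1 * 2^(-2) * 3^1=-3/4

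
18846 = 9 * 2094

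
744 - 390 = 354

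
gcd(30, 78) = 6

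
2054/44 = 1027/22 ≈ 46.68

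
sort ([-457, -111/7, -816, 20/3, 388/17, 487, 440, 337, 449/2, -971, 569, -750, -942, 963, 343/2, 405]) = [-971, -942, -816, -750, -457, -111/7, 20/3, 388/17, 343/2, 449/2, 337, 405, 440, 487, 569, 963]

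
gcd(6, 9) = 3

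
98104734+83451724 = 181556458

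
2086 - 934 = 1152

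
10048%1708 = 1508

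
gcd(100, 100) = 100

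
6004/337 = 17 + 275/337 ≈ 17.82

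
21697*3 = 65091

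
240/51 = 80/17 ≈ 4.71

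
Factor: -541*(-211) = 211^1*541^1 = 114151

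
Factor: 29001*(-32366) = -1*2^1*3^1*7^1*1381^1*16183^1 = -938646366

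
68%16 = 4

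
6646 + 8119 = 14765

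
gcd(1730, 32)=2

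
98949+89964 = 188913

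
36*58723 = 2114028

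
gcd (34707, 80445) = 3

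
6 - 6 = 0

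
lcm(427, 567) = 34587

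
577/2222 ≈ 0.260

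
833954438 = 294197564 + 539756874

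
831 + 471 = 1302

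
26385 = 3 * 8795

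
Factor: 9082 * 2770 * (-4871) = -1 * 2^2 * 5^1 * 19^1 * 239^1 * 277^1 * 4871^1 = -122540428940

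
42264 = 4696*9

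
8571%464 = 219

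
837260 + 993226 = 1830486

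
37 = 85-48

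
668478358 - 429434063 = 239044295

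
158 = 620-462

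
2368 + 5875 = 8243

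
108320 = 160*677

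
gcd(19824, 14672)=112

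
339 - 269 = 70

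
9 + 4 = 13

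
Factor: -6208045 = -1 * 5^1 * 23^1 * 37^1 * 1459^1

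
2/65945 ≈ 0.0000303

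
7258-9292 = -2034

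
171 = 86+85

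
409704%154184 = 101336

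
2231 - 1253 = 978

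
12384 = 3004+9380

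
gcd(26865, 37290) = 15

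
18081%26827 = 18081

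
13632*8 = 109056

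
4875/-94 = -51 - 81/94≈-51.86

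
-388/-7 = 55+3/7 ≈ 55.43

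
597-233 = 364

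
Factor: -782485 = -1 * 5^1 * 11^1 * 41^1 * 347^1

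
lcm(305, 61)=305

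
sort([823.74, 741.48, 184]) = [184, 741.48, 823.74]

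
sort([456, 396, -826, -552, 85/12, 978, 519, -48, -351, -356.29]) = [-826, -552, -356.29, -351, -48, 85/12, 396, 456, 519, 978]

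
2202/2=1101=1101.00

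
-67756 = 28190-95946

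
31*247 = 7657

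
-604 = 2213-2817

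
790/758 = 1+16/379 ≈ 1.04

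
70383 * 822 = 57854826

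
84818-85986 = -1168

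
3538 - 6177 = -2639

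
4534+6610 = 11144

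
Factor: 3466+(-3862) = -1*2^2*3^2*11^1 = -396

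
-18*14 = -252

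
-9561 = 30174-39735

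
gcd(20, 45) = 5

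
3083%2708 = 375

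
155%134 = 21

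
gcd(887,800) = 1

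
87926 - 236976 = -149050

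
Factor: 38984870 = 2^1*5^1*3898487^1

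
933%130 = 23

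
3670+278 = 3948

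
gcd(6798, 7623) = 33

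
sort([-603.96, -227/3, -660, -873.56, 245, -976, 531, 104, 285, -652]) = [-976, -873.56, -660, -652, -603.96, -227/3, 104, 245, 285, 531]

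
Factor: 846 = 2^1*3^2*47^1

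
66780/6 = 11130 = 11130.00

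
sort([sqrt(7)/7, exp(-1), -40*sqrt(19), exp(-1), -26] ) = [-40*sqrt(19), -26, exp(-1), exp(-1), sqrt(7)/7] 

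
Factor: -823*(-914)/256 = 2^(-7)*457^1*823^1 = 376111/128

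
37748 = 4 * 9437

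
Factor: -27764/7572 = -1*3^(-1)*11^1 = -11/3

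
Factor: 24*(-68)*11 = -1*2^5*3^1*11^1*17^1 = -17952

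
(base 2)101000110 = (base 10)326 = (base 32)a6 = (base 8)506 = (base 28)bi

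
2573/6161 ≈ 0.418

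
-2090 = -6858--4768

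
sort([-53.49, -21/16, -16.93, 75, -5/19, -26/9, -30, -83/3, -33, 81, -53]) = [-53.49, -53, -33, -30, -83/3, -16.93, -26/9, -21/16, -5/19, 75, 81]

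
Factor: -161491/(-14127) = 3^(-1) * 11^1 * 17^(-1) * 53^1 = 583/51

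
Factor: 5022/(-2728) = -1*2^(-2)*3^4*11^(-1) = -81/44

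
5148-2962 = 2186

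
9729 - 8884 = 845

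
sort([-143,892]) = [-143,892]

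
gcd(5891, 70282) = 1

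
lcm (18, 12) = 36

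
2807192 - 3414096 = -606904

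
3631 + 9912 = 13543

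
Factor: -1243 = -1 * 11^1 * 113^1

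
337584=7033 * 48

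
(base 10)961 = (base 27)18g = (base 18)2h7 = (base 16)3c1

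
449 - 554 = -105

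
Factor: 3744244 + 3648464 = 2^2*3^4*22817^1 = 7392708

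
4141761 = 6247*663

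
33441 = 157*213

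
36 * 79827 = 2873772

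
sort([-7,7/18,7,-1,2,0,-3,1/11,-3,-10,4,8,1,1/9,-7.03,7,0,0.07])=[-10,-7.03,-7,-3,-3,-1,0,0,0.07,1/11,1/9,7/18,1,2,4,7,7,8]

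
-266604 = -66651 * 4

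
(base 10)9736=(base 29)bgl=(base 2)10011000001000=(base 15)2d41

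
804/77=10 + 34/77 ≈ 10.44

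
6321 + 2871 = 9192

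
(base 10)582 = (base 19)1bc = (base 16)246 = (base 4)21012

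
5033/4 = 1258+1/4 = 1258.25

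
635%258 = 119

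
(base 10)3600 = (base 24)660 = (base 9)4840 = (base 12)2100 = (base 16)e10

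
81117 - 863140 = -782023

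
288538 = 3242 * 89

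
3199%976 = 271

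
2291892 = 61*37572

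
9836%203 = 92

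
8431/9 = 936 + 7/9 ≈ 936.78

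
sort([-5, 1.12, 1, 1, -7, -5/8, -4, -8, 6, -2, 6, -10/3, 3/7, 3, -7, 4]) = [-8, -7, -7, -5, -4, -10/3, -2, -5/8, 3/7, 1, 1, 1.12, 3, 4, 6, 6]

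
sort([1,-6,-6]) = [-6,-6,1]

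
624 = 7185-6561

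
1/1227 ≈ 0.000815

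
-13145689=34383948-47529637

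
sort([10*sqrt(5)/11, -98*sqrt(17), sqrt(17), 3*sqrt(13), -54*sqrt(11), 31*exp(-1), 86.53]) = [-98*sqrt(17), -54*sqrt(11), 10*sqrt(5)/11, sqrt(17), 3*sqrt(13), 31*exp(-1), 86.53]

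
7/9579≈0.000731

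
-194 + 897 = 703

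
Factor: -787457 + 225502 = -1 * 5^1 * 167^1 * 673^1 = -561955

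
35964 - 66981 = -31017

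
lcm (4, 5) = 20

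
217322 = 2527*86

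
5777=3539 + 2238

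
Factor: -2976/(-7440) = 2^1*5^(-1) = 2/5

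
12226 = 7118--5108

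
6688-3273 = 3415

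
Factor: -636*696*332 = -1*2^7*3^2*29^1*53^1*83^1 = -146961792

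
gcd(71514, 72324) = 18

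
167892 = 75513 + 92379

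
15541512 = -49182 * (-316)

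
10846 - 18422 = -7576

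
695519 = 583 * 1193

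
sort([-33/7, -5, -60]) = [-60, -5, -33/7]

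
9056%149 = 116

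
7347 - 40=7307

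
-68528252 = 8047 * (-8516)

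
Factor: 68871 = 3^1*11^1*2087^1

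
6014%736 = 126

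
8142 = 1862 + 6280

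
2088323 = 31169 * 67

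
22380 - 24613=-2233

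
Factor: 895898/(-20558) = -1 * 19^(-1) * 199^1 * 541^(-1) * 2251^1 = -447949/10279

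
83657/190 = 440+3/10 = 440.30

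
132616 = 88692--43924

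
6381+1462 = 7843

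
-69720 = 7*(-9960)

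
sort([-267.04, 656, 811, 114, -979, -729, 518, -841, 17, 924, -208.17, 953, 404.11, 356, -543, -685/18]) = [-979, -841, -729, -543, -267.04, -208.17, -685/18, 17, 114, 356, 404.11, 518, 656, 811, 924, 953]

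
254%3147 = 254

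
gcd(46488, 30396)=1788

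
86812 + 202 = 87014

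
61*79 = 4819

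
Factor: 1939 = 7^1*277^1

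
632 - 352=280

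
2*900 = 1800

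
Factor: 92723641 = 1129^1*82129^1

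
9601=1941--7660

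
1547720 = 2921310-1373590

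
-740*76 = -56240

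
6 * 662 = 3972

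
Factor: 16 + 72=2^3 * 11^1=88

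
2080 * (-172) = -357760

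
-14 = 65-79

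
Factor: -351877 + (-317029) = -1*2^1*7^1*47779^1 = -668906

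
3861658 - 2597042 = 1264616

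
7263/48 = 2421/16 ≈ 151.31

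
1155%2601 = 1155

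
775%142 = 65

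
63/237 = 21/79 ≈ 0.266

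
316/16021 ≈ 0.0197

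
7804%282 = 190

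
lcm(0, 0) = 0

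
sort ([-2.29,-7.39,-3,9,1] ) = [-7.39,-3,-2.29,1,9] 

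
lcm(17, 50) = 850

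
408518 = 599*682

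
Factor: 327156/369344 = 2^(-4)*3^1*29^(-1)*137^1 = 411/464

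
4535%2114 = 307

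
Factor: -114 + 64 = -1*2^1*5^2 = -50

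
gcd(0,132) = 132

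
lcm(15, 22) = 330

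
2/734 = 1/367 ≈ 0.00272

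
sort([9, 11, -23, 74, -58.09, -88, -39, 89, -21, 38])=[-88, -58.09, -39, -23, -21, 9, 11, 38, 74, 89]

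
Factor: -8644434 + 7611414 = -1*2^2*3^3*5^1*1913^1 = -1033020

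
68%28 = 12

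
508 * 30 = 15240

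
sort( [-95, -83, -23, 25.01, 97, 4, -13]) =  [-95, -83, -23, -13, 4, 25.01, 97]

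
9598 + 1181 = 10779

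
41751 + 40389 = 82140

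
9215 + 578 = 9793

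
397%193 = 11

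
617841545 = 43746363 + 574095182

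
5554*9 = 49986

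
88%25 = 13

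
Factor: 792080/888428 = 2^2*5^1*9901^1*222107^(-1) = 198020/222107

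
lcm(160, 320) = 320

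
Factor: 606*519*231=2^1*3^3*7^1*11^1*101^1*173^1=72652734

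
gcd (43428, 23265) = 1551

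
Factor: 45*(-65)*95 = -1*3^2*5^3*13^1*19^1 = -277875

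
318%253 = 65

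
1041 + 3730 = 4771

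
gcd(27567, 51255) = 9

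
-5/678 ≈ -0.00737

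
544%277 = 267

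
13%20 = 13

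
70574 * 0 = 0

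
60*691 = 41460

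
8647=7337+1310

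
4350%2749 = 1601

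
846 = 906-60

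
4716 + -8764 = -4048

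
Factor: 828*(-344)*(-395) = 2^5*3^2*5^1*23^1*43^1*79^1 = 112508640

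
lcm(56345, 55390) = 3268010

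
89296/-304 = -293 - 14/19 ≈ -293.74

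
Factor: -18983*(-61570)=2^1*5^1*41^1*47^1*131^1*463^1=1168783310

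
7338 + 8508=15846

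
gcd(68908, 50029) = 7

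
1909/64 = 29 + 53/64≈29.83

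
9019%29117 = 9019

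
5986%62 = 34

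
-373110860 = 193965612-567076472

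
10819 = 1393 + 9426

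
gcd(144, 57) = 3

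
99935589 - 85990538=13945051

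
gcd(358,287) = 1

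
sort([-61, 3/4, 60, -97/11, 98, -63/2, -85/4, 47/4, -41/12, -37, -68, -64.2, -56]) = [-68, -64.2, -61, -56, -37, -63/2, -85/4, -97/11, -41/12, 3/4, 47/4, 60, 98]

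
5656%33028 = 5656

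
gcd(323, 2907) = 323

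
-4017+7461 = 3444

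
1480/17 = 87+1/17 ≈ 87.06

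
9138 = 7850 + 1288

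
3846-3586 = 260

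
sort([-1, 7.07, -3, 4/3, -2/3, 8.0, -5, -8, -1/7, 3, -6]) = [-8, -6, -5, -3, -1, -2/3, -1/7, 4/3, 3, 7.07, 8.0]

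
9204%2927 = 423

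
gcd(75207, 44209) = 11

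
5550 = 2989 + 2561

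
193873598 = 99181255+94692343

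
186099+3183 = 189282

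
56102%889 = 95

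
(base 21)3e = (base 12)65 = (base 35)27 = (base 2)1001101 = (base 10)77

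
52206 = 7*7458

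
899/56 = 16 + 3/56 ≈ 16.05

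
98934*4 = 395736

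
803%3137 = 803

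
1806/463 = 3 + 417/463 ≈ 3.90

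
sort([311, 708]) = [311, 708]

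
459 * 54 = 24786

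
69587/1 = 69587 = 69587.00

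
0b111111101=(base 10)509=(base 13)302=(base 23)m3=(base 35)ej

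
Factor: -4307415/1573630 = -1*2^ (-1)*3^1*7^1*41023^1*157363^ (-1) = -861483/314726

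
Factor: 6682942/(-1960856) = -1*2^(-2)*7^1*463^1*1031^1*245107^(-1) = -3341471/980428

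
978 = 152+826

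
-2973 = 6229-9202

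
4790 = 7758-2968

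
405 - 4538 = -4133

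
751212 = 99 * 7588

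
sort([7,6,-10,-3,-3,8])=[-10,-3,-3,6,7,8]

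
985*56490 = 55642650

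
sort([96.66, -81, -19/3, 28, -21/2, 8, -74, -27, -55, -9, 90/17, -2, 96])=[-81, -74, -55, -27, -21/2, -9, -19/3, -2, 90/17, 8, 28, 96, 96.66]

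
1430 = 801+629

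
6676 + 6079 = 12755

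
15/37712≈0.000398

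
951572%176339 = 69877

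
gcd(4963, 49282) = 1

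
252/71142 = 42/11857 ≈ 0.00354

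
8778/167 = 52+94/167 ≈ 52.56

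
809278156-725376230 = 83901926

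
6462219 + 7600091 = 14062310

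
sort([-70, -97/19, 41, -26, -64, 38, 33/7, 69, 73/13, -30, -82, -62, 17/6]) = [-82, -70, -64, -62, -30, -26, -97/19, 17/6, 33/7, 73/13, 38, 41, 69]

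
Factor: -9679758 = -1*2^1*3^1*11^2*67^1*199^1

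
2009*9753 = 19593777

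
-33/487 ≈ -0.0678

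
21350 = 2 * 10675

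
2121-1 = 2120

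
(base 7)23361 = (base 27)870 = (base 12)3599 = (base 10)6021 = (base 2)1011110000101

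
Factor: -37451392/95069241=-1*2^7*3^(-3)*11^1*67^1*397^1*3521083^(-1)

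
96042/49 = 1960+2/49 ≈ 1960.04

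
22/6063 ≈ 0.00363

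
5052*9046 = 45700392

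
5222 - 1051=4171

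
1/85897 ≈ 0.0000116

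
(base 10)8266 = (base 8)20112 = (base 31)8ik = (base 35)6q6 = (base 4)2001022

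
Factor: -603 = -1 * 3^2 * 67^1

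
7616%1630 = 1096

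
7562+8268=15830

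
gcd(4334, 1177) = 11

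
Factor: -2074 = -1*2^1*17^1*61^1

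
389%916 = 389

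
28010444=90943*308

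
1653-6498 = -4845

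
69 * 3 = 207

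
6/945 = 2/315 ≈ 0.00635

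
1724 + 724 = 2448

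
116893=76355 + 40538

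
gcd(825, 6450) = 75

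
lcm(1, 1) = 1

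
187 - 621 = -434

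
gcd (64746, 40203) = 27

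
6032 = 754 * 8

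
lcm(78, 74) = 2886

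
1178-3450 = -2272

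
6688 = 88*76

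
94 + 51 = 145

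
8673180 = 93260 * 93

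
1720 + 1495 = 3215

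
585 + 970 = 1555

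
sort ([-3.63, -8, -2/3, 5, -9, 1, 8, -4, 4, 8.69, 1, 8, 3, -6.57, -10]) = [-10, -9, -8, -6.57, -4, -3.63, -2/3, 1, 1, 3, 4, 5, 8, 8, 8.69]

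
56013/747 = 18671/249 ≈ 74.98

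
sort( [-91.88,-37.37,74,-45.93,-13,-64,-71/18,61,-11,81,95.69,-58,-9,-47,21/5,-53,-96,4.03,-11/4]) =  [-96,-91.88,-64,-58,-53,-47,-45.93,-37.37,-13,-11,-9,-71/18,-11/4,4.03,21/5,61,74,81,95.69]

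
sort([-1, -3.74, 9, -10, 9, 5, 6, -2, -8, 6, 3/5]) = [-10, -8, -3.74, -2, -1, 3/5, 5, 6, 6, 9, 9]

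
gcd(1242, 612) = 18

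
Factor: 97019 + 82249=2^2*3^1*14939^1=179268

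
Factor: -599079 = -1 * 3^1 * 13^1 * 15361^1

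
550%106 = 20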